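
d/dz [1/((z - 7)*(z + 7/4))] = 4*(21 - 8*z)/(16*z^4 - 168*z^3 + 49*z^2 + 2058*z + 2401)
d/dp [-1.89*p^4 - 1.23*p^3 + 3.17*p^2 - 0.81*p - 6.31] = -7.56*p^3 - 3.69*p^2 + 6.34*p - 0.81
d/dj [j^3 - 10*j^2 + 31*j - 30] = 3*j^2 - 20*j + 31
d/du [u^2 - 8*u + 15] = 2*u - 8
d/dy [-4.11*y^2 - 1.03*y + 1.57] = -8.22*y - 1.03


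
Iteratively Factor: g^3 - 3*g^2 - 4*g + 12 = (g - 3)*(g^2 - 4) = (g - 3)*(g - 2)*(g + 2)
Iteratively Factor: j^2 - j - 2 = (j - 2)*(j + 1)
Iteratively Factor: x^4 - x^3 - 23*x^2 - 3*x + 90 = (x - 5)*(x^3 + 4*x^2 - 3*x - 18) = (x - 5)*(x - 2)*(x^2 + 6*x + 9) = (x - 5)*(x - 2)*(x + 3)*(x + 3)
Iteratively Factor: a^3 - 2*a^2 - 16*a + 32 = (a - 4)*(a^2 + 2*a - 8) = (a - 4)*(a + 4)*(a - 2)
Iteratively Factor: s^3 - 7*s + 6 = (s - 1)*(s^2 + s - 6) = (s - 1)*(s + 3)*(s - 2)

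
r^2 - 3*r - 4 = (r - 4)*(r + 1)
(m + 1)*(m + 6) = m^2 + 7*m + 6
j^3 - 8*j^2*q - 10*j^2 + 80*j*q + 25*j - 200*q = (j - 5)^2*(j - 8*q)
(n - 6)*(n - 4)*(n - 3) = n^3 - 13*n^2 + 54*n - 72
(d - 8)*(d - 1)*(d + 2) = d^3 - 7*d^2 - 10*d + 16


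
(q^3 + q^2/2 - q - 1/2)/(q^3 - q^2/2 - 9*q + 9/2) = (2*q^3 + q^2 - 2*q - 1)/(2*q^3 - q^2 - 18*q + 9)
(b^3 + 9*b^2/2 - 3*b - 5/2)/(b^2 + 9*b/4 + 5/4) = 2*(2*b^3 + 9*b^2 - 6*b - 5)/(4*b^2 + 9*b + 5)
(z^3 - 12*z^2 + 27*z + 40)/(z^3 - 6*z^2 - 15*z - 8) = (z - 5)/(z + 1)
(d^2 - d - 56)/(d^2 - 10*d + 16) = (d + 7)/(d - 2)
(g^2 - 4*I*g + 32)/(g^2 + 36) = (g^2 - 4*I*g + 32)/(g^2 + 36)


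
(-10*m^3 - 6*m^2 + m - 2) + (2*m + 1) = -10*m^3 - 6*m^2 + 3*m - 1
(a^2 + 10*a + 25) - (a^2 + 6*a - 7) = 4*a + 32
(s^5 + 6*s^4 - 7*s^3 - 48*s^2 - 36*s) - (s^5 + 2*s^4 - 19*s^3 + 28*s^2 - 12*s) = 4*s^4 + 12*s^3 - 76*s^2 - 24*s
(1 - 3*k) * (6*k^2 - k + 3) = -18*k^3 + 9*k^2 - 10*k + 3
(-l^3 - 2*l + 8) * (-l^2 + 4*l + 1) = l^5 - 4*l^4 + l^3 - 16*l^2 + 30*l + 8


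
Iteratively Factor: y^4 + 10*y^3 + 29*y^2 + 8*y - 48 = (y + 3)*(y^3 + 7*y^2 + 8*y - 16) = (y - 1)*(y + 3)*(y^2 + 8*y + 16) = (y - 1)*(y + 3)*(y + 4)*(y + 4)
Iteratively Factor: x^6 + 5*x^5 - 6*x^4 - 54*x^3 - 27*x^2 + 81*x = (x + 3)*(x^5 + 2*x^4 - 12*x^3 - 18*x^2 + 27*x) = (x + 3)^2*(x^4 - x^3 - 9*x^2 + 9*x) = (x - 1)*(x + 3)^2*(x^3 - 9*x) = (x - 1)*(x + 3)^3*(x^2 - 3*x) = (x - 3)*(x - 1)*(x + 3)^3*(x)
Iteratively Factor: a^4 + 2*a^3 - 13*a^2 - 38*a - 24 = (a + 1)*(a^3 + a^2 - 14*a - 24) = (a + 1)*(a + 2)*(a^2 - a - 12) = (a + 1)*(a + 2)*(a + 3)*(a - 4)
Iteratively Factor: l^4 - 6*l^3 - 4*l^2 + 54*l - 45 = (l - 1)*(l^3 - 5*l^2 - 9*l + 45) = (l - 1)*(l + 3)*(l^2 - 8*l + 15) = (l - 5)*(l - 1)*(l + 3)*(l - 3)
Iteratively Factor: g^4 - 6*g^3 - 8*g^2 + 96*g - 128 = (g - 2)*(g^3 - 4*g^2 - 16*g + 64) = (g - 2)*(g + 4)*(g^2 - 8*g + 16) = (g - 4)*(g - 2)*(g + 4)*(g - 4)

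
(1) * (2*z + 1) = 2*z + 1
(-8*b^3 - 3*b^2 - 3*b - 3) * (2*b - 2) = -16*b^4 + 10*b^3 + 6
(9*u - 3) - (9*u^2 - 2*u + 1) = -9*u^2 + 11*u - 4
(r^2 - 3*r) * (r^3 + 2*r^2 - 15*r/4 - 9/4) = r^5 - r^4 - 39*r^3/4 + 9*r^2 + 27*r/4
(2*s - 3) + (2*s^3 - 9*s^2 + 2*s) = 2*s^3 - 9*s^2 + 4*s - 3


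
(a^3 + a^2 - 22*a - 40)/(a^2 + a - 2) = (a^2 - a - 20)/(a - 1)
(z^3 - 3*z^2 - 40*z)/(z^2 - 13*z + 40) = z*(z + 5)/(z - 5)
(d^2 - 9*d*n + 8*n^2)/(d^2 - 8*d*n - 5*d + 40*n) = (d - n)/(d - 5)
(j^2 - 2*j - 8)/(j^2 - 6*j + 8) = (j + 2)/(j - 2)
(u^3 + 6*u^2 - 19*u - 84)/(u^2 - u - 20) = (-u^3 - 6*u^2 + 19*u + 84)/(-u^2 + u + 20)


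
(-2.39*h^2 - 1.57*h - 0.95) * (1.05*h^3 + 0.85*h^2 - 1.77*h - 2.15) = -2.5095*h^5 - 3.68*h^4 + 1.8983*h^3 + 7.1099*h^2 + 5.057*h + 2.0425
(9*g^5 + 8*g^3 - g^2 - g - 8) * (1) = 9*g^5 + 8*g^3 - g^2 - g - 8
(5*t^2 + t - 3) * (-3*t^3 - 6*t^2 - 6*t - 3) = -15*t^5 - 33*t^4 - 27*t^3 - 3*t^2 + 15*t + 9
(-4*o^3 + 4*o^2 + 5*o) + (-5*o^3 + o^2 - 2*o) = -9*o^3 + 5*o^2 + 3*o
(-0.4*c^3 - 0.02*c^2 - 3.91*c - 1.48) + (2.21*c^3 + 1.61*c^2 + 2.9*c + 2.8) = 1.81*c^3 + 1.59*c^2 - 1.01*c + 1.32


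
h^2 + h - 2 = (h - 1)*(h + 2)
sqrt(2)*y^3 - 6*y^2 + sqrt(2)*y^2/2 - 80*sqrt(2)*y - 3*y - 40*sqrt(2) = (y - 8*sqrt(2))*(y + 5*sqrt(2))*(sqrt(2)*y + sqrt(2)/2)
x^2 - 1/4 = (x - 1/2)*(x + 1/2)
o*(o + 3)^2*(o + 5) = o^4 + 11*o^3 + 39*o^2 + 45*o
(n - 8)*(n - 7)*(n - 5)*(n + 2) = n^4 - 18*n^3 + 91*n^2 - 18*n - 560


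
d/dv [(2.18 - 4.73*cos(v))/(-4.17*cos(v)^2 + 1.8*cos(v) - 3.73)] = (19.7241*cos(v)^2 - 18.1812*cos(v) - 13.7189)*sin(v)/(17.3889*cos(v)^4 - 15.012*cos(v)^3 + 34.3482*cos(v)^2 - 13.428*cos(v) + 13.9129)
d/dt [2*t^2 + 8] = 4*t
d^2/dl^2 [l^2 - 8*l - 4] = 2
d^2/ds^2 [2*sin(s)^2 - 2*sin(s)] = 2*sin(s) + 4*cos(2*s)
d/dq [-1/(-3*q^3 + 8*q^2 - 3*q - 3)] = (-9*q^2 + 16*q - 3)/(3*q^3 - 8*q^2 + 3*q + 3)^2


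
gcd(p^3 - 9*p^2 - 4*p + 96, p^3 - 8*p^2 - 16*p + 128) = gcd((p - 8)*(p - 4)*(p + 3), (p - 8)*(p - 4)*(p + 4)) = p^2 - 12*p + 32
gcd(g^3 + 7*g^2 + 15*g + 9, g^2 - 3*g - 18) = g + 3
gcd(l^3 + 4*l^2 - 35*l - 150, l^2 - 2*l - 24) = l - 6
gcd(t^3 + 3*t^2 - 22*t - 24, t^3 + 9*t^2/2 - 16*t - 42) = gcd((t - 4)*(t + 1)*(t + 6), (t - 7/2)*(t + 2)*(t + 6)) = t + 6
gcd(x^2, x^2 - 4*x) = x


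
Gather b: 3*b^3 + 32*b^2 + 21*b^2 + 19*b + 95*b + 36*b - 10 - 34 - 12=3*b^3 + 53*b^2 + 150*b - 56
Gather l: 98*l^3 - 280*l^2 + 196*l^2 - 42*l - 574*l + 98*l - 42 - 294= 98*l^3 - 84*l^2 - 518*l - 336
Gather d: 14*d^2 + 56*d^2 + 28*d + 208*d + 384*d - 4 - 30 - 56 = 70*d^2 + 620*d - 90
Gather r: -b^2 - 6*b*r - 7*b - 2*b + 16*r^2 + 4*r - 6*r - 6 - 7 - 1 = -b^2 - 9*b + 16*r^2 + r*(-6*b - 2) - 14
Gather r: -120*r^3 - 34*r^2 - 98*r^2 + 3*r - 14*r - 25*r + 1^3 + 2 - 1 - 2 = -120*r^3 - 132*r^2 - 36*r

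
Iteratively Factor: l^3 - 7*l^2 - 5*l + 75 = (l + 3)*(l^2 - 10*l + 25) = (l - 5)*(l + 3)*(l - 5)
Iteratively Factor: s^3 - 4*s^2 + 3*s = (s - 3)*(s^2 - s) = s*(s - 3)*(s - 1)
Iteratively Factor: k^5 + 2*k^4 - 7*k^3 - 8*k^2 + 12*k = (k)*(k^4 + 2*k^3 - 7*k^2 - 8*k + 12) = k*(k + 2)*(k^3 - 7*k + 6) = k*(k + 2)*(k + 3)*(k^2 - 3*k + 2) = k*(k - 1)*(k + 2)*(k + 3)*(k - 2)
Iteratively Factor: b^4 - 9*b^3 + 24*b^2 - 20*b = (b - 2)*(b^3 - 7*b^2 + 10*b) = (b - 5)*(b - 2)*(b^2 - 2*b) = b*(b - 5)*(b - 2)*(b - 2)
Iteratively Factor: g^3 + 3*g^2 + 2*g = (g)*(g^2 + 3*g + 2) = g*(g + 1)*(g + 2)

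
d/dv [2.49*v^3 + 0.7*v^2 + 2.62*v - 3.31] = 7.47*v^2 + 1.4*v + 2.62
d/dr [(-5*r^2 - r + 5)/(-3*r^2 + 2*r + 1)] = (-13*r^2 + 20*r - 11)/(9*r^4 - 12*r^3 - 2*r^2 + 4*r + 1)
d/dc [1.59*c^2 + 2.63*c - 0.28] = 3.18*c + 2.63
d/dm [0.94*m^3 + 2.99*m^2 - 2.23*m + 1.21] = 2.82*m^2 + 5.98*m - 2.23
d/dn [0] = 0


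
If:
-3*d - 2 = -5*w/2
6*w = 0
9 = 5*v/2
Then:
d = -2/3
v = 18/5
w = 0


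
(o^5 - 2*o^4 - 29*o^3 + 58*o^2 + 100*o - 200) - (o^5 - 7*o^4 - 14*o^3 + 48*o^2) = 5*o^4 - 15*o^3 + 10*o^2 + 100*o - 200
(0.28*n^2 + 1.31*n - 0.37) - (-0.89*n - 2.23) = 0.28*n^2 + 2.2*n + 1.86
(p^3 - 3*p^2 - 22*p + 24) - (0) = p^3 - 3*p^2 - 22*p + 24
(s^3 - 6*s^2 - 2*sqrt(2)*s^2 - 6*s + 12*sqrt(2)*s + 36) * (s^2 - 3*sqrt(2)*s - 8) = s^5 - 5*sqrt(2)*s^4 - 6*s^4 - 2*s^3 + 30*sqrt(2)*s^3 + 12*s^2 + 34*sqrt(2)*s^2 - 204*sqrt(2)*s + 48*s - 288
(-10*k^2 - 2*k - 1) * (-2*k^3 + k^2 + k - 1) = 20*k^5 - 6*k^4 - 10*k^3 + 7*k^2 + k + 1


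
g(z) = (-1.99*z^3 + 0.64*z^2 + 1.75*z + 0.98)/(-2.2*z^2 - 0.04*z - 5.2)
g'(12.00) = 0.92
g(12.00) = 10.31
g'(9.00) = 0.94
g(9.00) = 7.52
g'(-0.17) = -0.28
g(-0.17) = -0.14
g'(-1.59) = 0.96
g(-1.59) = -0.73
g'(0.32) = -0.21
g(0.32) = -0.28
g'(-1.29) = 0.82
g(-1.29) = -0.46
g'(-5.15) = 0.99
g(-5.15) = -4.43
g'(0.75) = 0.24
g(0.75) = -0.28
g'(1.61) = 0.89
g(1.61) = 0.26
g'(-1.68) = 0.99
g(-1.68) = -0.82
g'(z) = (4.4*z + 0.04)*(-1.99*z^3 + 0.64*z^2 + 1.75*z + 0.98)/(-2.2*z^2 - 0.04*z - 5.2)^2 + (-5.97*z^2 + 1.28*z + 1.75)/(-2.2*z^2 - 0.04*z - 5.2) = (4.378*z^4 + 0.1592*z^3 + 34.8684*z^2 - 2.344*z - 9.0608)/(4.84*z^4 + 0.176*z^3 + 22.8816*z^2 + 0.416*z + 27.04)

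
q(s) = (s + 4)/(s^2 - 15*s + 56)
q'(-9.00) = 0.00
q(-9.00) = -0.02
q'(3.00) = 0.21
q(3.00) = 0.35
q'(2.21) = 0.12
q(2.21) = 0.22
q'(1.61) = 0.08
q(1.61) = 0.16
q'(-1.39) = 0.02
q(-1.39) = 0.03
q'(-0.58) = 0.03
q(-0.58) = 0.05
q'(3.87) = 0.42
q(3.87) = 0.61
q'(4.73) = 1.01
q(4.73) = 1.18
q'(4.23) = 0.59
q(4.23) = 0.79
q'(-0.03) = 0.04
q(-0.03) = 0.07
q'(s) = (15 - 2*s)*(s + 4)/(s^2 - 15*s + 56)^2 + 1/(s^2 - 15*s + 56)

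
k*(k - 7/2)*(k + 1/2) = k^3 - 3*k^2 - 7*k/4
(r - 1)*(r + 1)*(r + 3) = r^3 + 3*r^2 - r - 3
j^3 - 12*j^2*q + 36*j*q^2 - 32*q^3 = (j - 8*q)*(j - 2*q)^2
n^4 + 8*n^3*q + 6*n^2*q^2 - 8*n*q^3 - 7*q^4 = (n - q)*(n + q)^2*(n + 7*q)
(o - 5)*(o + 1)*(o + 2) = o^3 - 2*o^2 - 13*o - 10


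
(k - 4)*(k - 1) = k^2 - 5*k + 4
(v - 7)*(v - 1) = v^2 - 8*v + 7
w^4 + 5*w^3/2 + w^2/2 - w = w*(w - 1/2)*(w + 1)*(w + 2)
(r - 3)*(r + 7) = r^2 + 4*r - 21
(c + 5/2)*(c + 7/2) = c^2 + 6*c + 35/4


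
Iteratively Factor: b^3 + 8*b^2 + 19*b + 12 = (b + 1)*(b^2 + 7*b + 12) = (b + 1)*(b + 3)*(b + 4)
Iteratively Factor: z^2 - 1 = (z - 1)*(z + 1)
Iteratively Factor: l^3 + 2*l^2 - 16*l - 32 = (l + 4)*(l^2 - 2*l - 8) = (l + 2)*(l + 4)*(l - 4)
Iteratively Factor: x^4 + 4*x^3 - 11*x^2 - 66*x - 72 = (x + 3)*(x^3 + x^2 - 14*x - 24) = (x - 4)*(x + 3)*(x^2 + 5*x + 6) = (x - 4)*(x + 3)^2*(x + 2)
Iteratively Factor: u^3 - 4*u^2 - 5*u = (u + 1)*(u^2 - 5*u) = (u - 5)*(u + 1)*(u)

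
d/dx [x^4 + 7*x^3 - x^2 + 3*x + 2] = 4*x^3 + 21*x^2 - 2*x + 3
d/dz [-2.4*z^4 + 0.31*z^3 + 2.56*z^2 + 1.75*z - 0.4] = -9.6*z^3 + 0.93*z^2 + 5.12*z + 1.75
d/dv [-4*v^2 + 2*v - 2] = 2 - 8*v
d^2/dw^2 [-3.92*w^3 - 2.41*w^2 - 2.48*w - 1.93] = -23.52*w - 4.82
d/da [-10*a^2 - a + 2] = -20*a - 1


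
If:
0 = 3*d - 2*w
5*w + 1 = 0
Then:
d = -2/15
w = -1/5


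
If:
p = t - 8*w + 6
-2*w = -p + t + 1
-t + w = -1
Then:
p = 7/2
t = 3/2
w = 1/2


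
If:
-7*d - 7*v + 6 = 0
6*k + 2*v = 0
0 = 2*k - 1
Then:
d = 33/14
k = 1/2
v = -3/2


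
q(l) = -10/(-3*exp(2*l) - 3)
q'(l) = -60*exp(2*l)/(-3*exp(2*l) - 3)^2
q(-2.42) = 3.31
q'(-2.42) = -0.05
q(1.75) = 0.10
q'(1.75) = -0.19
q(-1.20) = 3.06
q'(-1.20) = -0.51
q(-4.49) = 3.33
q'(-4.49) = -0.00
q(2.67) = 0.02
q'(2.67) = -0.03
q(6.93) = 0.00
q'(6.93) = -0.00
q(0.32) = 1.15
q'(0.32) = -1.51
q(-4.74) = 3.33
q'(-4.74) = -0.00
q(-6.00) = 3.33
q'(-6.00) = 0.00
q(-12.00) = 3.33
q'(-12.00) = 0.00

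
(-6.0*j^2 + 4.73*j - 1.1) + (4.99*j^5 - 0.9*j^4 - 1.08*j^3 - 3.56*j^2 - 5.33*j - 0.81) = 4.99*j^5 - 0.9*j^4 - 1.08*j^3 - 9.56*j^2 - 0.6*j - 1.91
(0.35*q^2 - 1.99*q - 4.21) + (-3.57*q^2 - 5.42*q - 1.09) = -3.22*q^2 - 7.41*q - 5.3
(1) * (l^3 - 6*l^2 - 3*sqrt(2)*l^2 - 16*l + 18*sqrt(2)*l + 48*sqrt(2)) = l^3 - 6*l^2 - 3*sqrt(2)*l^2 - 16*l + 18*sqrt(2)*l + 48*sqrt(2)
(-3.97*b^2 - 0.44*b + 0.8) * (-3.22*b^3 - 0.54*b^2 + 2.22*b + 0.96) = 12.7834*b^5 + 3.5606*b^4 - 11.1518*b^3 - 5.22*b^2 + 1.3536*b + 0.768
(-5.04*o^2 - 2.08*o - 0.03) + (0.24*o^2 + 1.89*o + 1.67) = -4.8*o^2 - 0.19*o + 1.64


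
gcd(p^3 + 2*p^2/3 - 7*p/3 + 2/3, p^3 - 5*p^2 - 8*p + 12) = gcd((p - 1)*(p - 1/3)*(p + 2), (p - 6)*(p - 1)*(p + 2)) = p^2 + p - 2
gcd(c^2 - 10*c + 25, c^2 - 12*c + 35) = c - 5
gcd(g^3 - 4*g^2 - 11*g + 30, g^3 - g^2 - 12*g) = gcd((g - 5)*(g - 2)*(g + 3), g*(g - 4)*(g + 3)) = g + 3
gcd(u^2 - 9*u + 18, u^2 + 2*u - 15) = u - 3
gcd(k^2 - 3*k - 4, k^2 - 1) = k + 1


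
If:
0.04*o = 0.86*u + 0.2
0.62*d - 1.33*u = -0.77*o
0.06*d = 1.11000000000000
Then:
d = 18.50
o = -16.63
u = -1.01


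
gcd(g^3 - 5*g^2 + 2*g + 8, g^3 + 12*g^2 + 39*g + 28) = g + 1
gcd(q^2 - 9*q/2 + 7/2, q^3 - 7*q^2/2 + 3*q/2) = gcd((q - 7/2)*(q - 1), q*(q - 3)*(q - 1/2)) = 1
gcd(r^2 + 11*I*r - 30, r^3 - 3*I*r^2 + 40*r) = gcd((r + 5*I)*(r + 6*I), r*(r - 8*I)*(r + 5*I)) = r + 5*I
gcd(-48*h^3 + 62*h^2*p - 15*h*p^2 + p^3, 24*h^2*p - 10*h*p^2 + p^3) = -6*h + p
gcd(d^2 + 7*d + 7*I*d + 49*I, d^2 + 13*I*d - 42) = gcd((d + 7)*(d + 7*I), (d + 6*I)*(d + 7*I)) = d + 7*I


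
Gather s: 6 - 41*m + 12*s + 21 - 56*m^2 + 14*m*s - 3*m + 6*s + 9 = -56*m^2 - 44*m + s*(14*m + 18) + 36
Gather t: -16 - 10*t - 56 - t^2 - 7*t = -t^2 - 17*t - 72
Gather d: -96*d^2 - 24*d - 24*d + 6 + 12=-96*d^2 - 48*d + 18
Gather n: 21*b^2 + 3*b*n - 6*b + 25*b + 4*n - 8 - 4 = 21*b^2 + 19*b + n*(3*b + 4) - 12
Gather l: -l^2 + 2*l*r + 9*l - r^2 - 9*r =-l^2 + l*(2*r + 9) - r^2 - 9*r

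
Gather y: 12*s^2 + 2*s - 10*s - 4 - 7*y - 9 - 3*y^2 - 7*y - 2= 12*s^2 - 8*s - 3*y^2 - 14*y - 15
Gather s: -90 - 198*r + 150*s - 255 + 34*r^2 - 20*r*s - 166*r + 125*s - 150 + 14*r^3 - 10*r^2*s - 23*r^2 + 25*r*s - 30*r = 14*r^3 + 11*r^2 - 394*r + s*(-10*r^2 + 5*r + 275) - 495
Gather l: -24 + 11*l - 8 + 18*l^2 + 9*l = 18*l^2 + 20*l - 32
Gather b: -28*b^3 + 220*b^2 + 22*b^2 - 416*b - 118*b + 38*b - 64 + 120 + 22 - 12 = -28*b^3 + 242*b^2 - 496*b + 66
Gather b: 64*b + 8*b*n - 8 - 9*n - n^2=b*(8*n + 64) - n^2 - 9*n - 8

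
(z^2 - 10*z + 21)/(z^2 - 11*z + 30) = (z^2 - 10*z + 21)/(z^2 - 11*z + 30)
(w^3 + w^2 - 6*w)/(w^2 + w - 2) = w*(w^2 + w - 6)/(w^2 + w - 2)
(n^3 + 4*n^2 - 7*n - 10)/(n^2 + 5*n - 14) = (n^2 + 6*n + 5)/(n + 7)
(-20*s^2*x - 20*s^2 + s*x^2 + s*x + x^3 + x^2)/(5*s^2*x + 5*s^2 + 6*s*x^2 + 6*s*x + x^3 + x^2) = (-4*s + x)/(s + x)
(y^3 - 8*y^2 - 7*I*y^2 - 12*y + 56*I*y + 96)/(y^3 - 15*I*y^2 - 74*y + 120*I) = (y^2 - y*(8 + 3*I) + 24*I)/(y^2 - 11*I*y - 30)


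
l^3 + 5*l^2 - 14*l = l*(l - 2)*(l + 7)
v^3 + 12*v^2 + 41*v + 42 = (v + 2)*(v + 3)*(v + 7)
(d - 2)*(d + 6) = d^2 + 4*d - 12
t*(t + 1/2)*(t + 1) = t^3 + 3*t^2/2 + t/2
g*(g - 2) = g^2 - 2*g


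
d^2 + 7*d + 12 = (d + 3)*(d + 4)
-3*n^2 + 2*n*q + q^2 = (-n + q)*(3*n + q)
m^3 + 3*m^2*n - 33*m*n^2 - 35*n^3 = (m - 5*n)*(m + n)*(m + 7*n)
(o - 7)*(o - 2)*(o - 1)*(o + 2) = o^4 - 8*o^3 + 3*o^2 + 32*o - 28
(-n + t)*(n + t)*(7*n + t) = -7*n^3 - n^2*t + 7*n*t^2 + t^3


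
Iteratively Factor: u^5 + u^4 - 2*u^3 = (u)*(u^4 + u^3 - 2*u^2) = u^2*(u^3 + u^2 - 2*u) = u^2*(u + 2)*(u^2 - u) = u^3*(u + 2)*(u - 1)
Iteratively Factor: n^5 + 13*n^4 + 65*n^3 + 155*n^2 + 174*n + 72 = (n + 4)*(n^4 + 9*n^3 + 29*n^2 + 39*n + 18) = (n + 3)*(n + 4)*(n^3 + 6*n^2 + 11*n + 6) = (n + 1)*(n + 3)*(n + 4)*(n^2 + 5*n + 6) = (n + 1)*(n + 3)^2*(n + 4)*(n + 2)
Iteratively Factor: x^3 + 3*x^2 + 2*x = (x + 1)*(x^2 + 2*x) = x*(x + 1)*(x + 2)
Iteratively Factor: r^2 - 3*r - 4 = (r - 4)*(r + 1)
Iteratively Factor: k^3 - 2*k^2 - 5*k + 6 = (k - 1)*(k^2 - k - 6) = (k - 1)*(k + 2)*(k - 3)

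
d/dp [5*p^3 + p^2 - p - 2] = 15*p^2 + 2*p - 1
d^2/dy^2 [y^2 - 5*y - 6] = 2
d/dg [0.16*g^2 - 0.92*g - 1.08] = 0.32*g - 0.92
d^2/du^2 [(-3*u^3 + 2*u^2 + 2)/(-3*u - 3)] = 2*(3*u^3 + 9*u^2 + 9*u - 4)/(3*(u^3 + 3*u^2 + 3*u + 1))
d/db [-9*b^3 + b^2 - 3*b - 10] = -27*b^2 + 2*b - 3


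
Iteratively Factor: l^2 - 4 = (l + 2)*(l - 2)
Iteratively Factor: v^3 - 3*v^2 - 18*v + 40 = (v + 4)*(v^2 - 7*v + 10) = (v - 2)*(v + 4)*(v - 5)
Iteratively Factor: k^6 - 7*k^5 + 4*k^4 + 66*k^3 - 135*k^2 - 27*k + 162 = (k - 3)*(k^5 - 4*k^4 - 8*k^3 + 42*k^2 - 9*k - 54) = (k - 3)^2*(k^4 - k^3 - 11*k^2 + 9*k + 18) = (k - 3)^2*(k - 2)*(k^3 + k^2 - 9*k - 9) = (k - 3)^2*(k - 2)*(k + 1)*(k^2 - 9) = (k - 3)^2*(k - 2)*(k + 1)*(k + 3)*(k - 3)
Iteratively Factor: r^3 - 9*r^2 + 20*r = (r)*(r^2 - 9*r + 20) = r*(r - 4)*(r - 5)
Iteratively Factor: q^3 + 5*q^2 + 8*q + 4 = (q + 2)*(q^2 + 3*q + 2) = (q + 1)*(q + 2)*(q + 2)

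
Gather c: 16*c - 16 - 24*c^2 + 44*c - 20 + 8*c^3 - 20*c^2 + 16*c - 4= 8*c^3 - 44*c^2 + 76*c - 40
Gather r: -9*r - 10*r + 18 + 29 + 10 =57 - 19*r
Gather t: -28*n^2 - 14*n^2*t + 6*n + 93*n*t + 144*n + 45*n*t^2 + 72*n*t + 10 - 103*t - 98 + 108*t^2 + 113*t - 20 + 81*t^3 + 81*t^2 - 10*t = -28*n^2 + 150*n + 81*t^3 + t^2*(45*n + 189) + t*(-14*n^2 + 165*n) - 108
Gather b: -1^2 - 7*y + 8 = 7 - 7*y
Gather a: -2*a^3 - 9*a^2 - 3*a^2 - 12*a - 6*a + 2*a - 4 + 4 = -2*a^3 - 12*a^2 - 16*a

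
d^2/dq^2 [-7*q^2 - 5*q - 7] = -14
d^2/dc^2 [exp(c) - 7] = exp(c)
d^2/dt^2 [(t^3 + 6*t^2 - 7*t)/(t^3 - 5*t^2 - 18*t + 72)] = 2*(11*t^6 + 33*t^5 - 3*t^4 - 3181*t^3 + 5616*t^2 + 7992*t + 22032)/(t^9 - 15*t^8 + 21*t^7 + 631*t^6 - 2538*t^5 - 7236*t^4 + 48600*t^3 - 7776*t^2 - 279936*t + 373248)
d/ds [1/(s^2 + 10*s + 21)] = 2*(-s - 5)/(s^2 + 10*s + 21)^2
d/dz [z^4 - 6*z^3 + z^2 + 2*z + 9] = 4*z^3 - 18*z^2 + 2*z + 2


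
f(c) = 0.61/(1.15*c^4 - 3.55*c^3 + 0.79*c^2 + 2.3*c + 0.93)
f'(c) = 0.61*(-4.6*c^3 + 10.65*c^2 - 1.58*c - 2.3)/(1.15*c^4 - 3.55*c^3 + 0.79*c^2 + 2.3*c + 0.93)^2 = (-2.806*c^3 + 6.4965*c^2 - 0.9638*c - 1.403)/(1.15*c^4 - 3.55*c^3 + 0.79*c^2 + 2.3*c + 0.93)^2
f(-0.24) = 1.28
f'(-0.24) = -3.34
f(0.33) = 0.37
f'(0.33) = -0.40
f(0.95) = 0.35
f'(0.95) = 0.38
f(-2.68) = 0.00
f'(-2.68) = 0.01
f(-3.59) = 0.00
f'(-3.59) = 0.00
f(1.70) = -0.86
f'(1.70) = 3.83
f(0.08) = 0.55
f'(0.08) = -1.15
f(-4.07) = 0.00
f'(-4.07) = 0.00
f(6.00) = 0.00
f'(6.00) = -0.00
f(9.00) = 0.00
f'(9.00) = -0.00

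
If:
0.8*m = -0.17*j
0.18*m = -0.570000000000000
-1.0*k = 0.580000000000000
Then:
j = 14.90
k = -0.58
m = -3.17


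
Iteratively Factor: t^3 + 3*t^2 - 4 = (t - 1)*(t^2 + 4*t + 4) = (t - 1)*(t + 2)*(t + 2)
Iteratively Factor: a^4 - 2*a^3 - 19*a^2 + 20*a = (a - 1)*(a^3 - a^2 - 20*a) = (a - 5)*(a - 1)*(a^2 + 4*a) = a*(a - 5)*(a - 1)*(a + 4)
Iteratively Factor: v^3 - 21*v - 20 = (v + 1)*(v^2 - v - 20) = (v - 5)*(v + 1)*(v + 4)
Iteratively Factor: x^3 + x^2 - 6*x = (x + 3)*(x^2 - 2*x) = (x - 2)*(x + 3)*(x)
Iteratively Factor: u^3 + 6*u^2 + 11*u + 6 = (u + 1)*(u^2 + 5*u + 6) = (u + 1)*(u + 2)*(u + 3)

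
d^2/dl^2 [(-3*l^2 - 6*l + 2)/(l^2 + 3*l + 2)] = 2*(3*l^3 + 24*l^2 + 54*l + 38)/(l^6 + 9*l^5 + 33*l^4 + 63*l^3 + 66*l^2 + 36*l + 8)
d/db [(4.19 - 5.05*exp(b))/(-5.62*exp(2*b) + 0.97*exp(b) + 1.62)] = (-28.381*exp(2*b) + 47.0956*exp(b) - 12.2453)*exp(b)/(31.5844*exp(4*b) - 10.9028*exp(3*b) - 17.2679*exp(2*b) + 3.1428*exp(b) + 2.6244)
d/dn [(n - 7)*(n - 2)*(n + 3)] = 3*n^2 - 12*n - 13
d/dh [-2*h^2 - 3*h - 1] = -4*h - 3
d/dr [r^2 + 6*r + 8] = 2*r + 6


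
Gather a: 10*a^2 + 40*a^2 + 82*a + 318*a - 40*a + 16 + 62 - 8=50*a^2 + 360*a + 70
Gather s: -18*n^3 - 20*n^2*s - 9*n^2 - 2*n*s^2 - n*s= -18*n^3 - 9*n^2 - 2*n*s^2 + s*(-20*n^2 - n)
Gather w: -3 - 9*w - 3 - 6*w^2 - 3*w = -6*w^2 - 12*w - 6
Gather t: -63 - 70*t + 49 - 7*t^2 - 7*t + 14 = -7*t^2 - 77*t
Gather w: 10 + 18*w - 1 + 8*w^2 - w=8*w^2 + 17*w + 9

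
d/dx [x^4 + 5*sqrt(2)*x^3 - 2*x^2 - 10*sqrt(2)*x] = 4*x^3 + 15*sqrt(2)*x^2 - 4*x - 10*sqrt(2)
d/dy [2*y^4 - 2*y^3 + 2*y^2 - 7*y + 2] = 8*y^3 - 6*y^2 + 4*y - 7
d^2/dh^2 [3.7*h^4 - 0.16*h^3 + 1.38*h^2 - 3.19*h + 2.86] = 44.4*h^2 - 0.96*h + 2.76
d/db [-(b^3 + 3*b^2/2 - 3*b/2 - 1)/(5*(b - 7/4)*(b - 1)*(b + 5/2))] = 4*(28*b^2 + 172*b + 187)/(5*(64*b^4 + 96*b^3 - 524*b^2 - 420*b + 1225))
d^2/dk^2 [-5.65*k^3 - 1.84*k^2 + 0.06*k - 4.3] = -33.9*k - 3.68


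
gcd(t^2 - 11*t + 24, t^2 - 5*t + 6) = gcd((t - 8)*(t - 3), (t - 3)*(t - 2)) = t - 3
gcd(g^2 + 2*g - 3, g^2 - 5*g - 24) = g + 3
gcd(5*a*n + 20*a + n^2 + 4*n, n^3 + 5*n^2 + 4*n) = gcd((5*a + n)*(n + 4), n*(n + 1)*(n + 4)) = n + 4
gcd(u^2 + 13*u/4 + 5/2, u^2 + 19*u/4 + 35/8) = u + 5/4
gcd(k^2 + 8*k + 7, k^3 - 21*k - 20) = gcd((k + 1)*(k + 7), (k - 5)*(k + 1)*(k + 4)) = k + 1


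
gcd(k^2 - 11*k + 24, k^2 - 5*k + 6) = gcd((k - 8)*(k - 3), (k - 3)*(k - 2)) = k - 3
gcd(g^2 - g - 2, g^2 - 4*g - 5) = g + 1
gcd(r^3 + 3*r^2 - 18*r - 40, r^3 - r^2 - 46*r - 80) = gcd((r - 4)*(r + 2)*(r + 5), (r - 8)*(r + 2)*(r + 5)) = r^2 + 7*r + 10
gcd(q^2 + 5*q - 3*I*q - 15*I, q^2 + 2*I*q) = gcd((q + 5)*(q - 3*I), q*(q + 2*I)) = 1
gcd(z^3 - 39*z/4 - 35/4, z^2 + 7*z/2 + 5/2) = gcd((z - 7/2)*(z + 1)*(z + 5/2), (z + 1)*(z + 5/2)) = z^2 + 7*z/2 + 5/2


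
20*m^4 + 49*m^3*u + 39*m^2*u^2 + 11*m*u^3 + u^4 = (m + u)^2*(4*m + u)*(5*m + u)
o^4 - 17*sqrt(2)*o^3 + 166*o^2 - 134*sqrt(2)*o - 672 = (o - 8*sqrt(2))*(o - 7*sqrt(2))*(o - 3*sqrt(2))*(o + sqrt(2))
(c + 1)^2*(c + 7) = c^3 + 9*c^2 + 15*c + 7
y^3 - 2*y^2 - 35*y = y*(y - 7)*(y + 5)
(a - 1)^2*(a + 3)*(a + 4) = a^4 + 5*a^3 - a^2 - 17*a + 12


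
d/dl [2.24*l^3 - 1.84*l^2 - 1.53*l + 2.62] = 6.72*l^2 - 3.68*l - 1.53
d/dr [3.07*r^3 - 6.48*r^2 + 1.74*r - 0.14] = 9.21*r^2 - 12.96*r + 1.74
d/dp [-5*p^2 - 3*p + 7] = -10*p - 3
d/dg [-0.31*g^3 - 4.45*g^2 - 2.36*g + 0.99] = -0.93*g^2 - 8.9*g - 2.36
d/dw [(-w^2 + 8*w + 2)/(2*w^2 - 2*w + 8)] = (-7*w^2 - 12*w + 34)/(2*(w^4 - 2*w^3 + 9*w^2 - 8*w + 16))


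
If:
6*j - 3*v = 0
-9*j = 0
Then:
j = 0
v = 0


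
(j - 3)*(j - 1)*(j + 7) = j^3 + 3*j^2 - 25*j + 21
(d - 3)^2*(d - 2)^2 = d^4 - 10*d^3 + 37*d^2 - 60*d + 36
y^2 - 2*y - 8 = (y - 4)*(y + 2)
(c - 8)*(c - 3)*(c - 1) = c^3 - 12*c^2 + 35*c - 24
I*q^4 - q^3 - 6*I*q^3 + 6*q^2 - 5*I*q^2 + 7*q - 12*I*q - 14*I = (q - 7)*(q + 1)*(q + 2*I)*(I*q + 1)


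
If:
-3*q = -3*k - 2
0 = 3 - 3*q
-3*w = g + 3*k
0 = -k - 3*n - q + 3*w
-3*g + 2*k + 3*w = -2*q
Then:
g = 5/12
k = 1/3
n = -11/12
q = 1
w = -17/36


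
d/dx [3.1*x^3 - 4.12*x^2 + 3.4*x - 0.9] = 9.3*x^2 - 8.24*x + 3.4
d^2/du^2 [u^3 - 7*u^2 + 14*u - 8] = 6*u - 14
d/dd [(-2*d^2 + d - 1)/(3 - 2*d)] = (4*d^2 - 12*d + 1)/(4*d^2 - 12*d + 9)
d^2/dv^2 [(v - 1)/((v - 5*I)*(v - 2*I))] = (2*v^3 - 6*v^2 + v*(60 + 42*I) + 78 - 140*I)/(v^6 - 21*I*v^5 - 177*v^4 + 763*I*v^3 + 1770*v^2 - 2100*I*v - 1000)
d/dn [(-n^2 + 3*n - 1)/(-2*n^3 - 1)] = (-2*n^4 + 12*n^3 - 6*n^2 + 2*n - 3)/(4*n^6 + 4*n^3 + 1)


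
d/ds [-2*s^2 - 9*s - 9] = -4*s - 9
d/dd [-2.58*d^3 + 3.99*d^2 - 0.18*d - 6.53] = -7.74*d^2 + 7.98*d - 0.18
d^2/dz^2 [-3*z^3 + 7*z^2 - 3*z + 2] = 14 - 18*z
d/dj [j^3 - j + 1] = 3*j^2 - 1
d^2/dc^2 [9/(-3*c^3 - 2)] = 324*c*(1 - 3*c^3)/(3*c^3 + 2)^3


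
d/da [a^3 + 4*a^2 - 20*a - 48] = 3*a^2 + 8*a - 20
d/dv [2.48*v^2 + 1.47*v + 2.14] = 4.96*v + 1.47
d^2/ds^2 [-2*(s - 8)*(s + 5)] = -4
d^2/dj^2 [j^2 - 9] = 2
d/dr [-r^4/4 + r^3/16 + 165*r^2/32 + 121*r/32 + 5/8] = -r^3 + 3*r^2/16 + 165*r/16 + 121/32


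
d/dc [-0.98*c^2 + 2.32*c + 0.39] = 2.32 - 1.96*c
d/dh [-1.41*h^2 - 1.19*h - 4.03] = -2.82*h - 1.19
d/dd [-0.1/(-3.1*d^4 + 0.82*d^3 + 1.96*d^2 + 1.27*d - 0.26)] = (-1.24*d^3 + 0.246*d^2 + 0.392*d + 0.127)/(-3.1*d^4 + 0.82*d^3 + 1.96*d^2 + 1.27*d - 0.26)^2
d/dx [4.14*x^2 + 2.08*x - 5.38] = 8.28*x + 2.08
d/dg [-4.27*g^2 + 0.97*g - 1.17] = 0.97 - 8.54*g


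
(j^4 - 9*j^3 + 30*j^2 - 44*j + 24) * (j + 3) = j^5 - 6*j^4 + 3*j^3 + 46*j^2 - 108*j + 72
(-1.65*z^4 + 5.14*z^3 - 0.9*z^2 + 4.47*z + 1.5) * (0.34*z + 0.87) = -0.561*z^5 + 0.3121*z^4 + 4.1658*z^3 + 0.7368*z^2 + 4.3989*z + 1.305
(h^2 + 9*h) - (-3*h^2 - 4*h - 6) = 4*h^2 + 13*h + 6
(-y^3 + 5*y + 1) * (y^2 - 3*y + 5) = -y^5 + 3*y^4 - 14*y^2 + 22*y + 5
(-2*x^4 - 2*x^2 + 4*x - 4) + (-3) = -2*x^4 - 2*x^2 + 4*x - 7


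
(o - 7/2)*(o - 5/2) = o^2 - 6*o + 35/4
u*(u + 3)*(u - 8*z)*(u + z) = u^4 - 7*u^3*z + 3*u^3 - 8*u^2*z^2 - 21*u^2*z - 24*u*z^2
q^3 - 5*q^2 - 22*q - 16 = (q - 8)*(q + 1)*(q + 2)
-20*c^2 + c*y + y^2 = (-4*c + y)*(5*c + y)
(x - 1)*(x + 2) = x^2 + x - 2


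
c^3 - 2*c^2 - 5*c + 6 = (c - 3)*(c - 1)*(c + 2)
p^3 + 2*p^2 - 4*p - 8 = (p - 2)*(p + 2)^2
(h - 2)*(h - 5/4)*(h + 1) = h^3 - 9*h^2/4 - 3*h/4 + 5/2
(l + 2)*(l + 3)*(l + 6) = l^3 + 11*l^2 + 36*l + 36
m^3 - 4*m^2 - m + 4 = (m - 4)*(m - 1)*(m + 1)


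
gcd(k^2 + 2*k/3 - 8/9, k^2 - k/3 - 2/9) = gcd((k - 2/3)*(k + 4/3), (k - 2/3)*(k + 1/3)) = k - 2/3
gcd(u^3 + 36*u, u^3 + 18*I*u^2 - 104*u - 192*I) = u + 6*I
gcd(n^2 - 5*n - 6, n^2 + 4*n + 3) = n + 1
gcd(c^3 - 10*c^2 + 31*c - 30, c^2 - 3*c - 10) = c - 5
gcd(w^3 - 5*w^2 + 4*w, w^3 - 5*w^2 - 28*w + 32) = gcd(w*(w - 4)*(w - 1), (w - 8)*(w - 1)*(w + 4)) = w - 1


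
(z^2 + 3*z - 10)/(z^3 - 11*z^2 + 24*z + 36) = (z^2 + 3*z - 10)/(z^3 - 11*z^2 + 24*z + 36)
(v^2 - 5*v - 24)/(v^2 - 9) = (v - 8)/(v - 3)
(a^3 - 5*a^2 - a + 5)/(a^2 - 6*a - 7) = (a^2 - 6*a + 5)/(a - 7)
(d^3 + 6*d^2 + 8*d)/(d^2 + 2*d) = d + 4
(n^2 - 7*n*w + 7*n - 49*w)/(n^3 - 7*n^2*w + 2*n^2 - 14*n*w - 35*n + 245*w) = 1/(n - 5)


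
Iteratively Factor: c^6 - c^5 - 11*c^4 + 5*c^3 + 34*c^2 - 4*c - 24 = (c + 2)*(c^5 - 3*c^4 - 5*c^3 + 15*c^2 + 4*c - 12) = (c + 2)^2*(c^4 - 5*c^3 + 5*c^2 + 5*c - 6) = (c - 2)*(c + 2)^2*(c^3 - 3*c^2 - c + 3) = (c - 2)*(c + 1)*(c + 2)^2*(c^2 - 4*c + 3) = (c - 2)*(c - 1)*(c + 1)*(c + 2)^2*(c - 3)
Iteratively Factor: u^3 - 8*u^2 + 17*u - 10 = (u - 1)*(u^2 - 7*u + 10) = (u - 2)*(u - 1)*(u - 5)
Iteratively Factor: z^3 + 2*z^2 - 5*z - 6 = (z + 3)*(z^2 - z - 2) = (z - 2)*(z + 3)*(z + 1)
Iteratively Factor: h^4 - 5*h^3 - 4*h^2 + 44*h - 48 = (h - 2)*(h^3 - 3*h^2 - 10*h + 24) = (h - 2)^2*(h^2 - h - 12) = (h - 4)*(h - 2)^2*(h + 3)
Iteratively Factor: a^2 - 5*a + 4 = (a - 4)*(a - 1)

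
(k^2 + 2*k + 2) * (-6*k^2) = -6*k^4 - 12*k^3 - 12*k^2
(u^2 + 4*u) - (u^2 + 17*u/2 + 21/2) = -9*u/2 - 21/2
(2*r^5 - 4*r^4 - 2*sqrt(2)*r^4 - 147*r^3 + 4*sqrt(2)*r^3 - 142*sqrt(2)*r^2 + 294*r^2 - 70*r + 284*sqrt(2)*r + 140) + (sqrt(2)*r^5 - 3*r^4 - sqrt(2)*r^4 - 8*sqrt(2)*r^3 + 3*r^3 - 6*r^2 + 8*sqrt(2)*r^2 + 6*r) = sqrt(2)*r^5 + 2*r^5 - 7*r^4 - 3*sqrt(2)*r^4 - 144*r^3 - 4*sqrt(2)*r^3 - 134*sqrt(2)*r^2 + 288*r^2 - 64*r + 284*sqrt(2)*r + 140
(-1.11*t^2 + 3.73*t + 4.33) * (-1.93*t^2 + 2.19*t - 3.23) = 2.1423*t^4 - 9.6298*t^3 + 3.3971*t^2 - 2.5652*t - 13.9859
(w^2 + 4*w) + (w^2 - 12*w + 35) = 2*w^2 - 8*w + 35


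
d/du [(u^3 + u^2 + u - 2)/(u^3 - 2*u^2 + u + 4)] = 3*(-u^4 + 7*u^2 + 2)/(u^6 - 4*u^5 + 6*u^4 + 4*u^3 - 15*u^2 + 8*u + 16)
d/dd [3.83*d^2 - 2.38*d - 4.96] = 7.66*d - 2.38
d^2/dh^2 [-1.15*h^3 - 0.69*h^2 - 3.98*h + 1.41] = -6.9*h - 1.38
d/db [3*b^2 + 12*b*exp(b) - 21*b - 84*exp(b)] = 12*b*exp(b) + 6*b - 72*exp(b) - 21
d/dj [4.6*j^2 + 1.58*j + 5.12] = 9.2*j + 1.58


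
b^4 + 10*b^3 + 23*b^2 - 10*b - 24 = (b - 1)*(b + 1)*(b + 4)*(b + 6)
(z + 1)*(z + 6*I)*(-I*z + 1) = -I*z^3 + 7*z^2 - I*z^2 + 7*z + 6*I*z + 6*I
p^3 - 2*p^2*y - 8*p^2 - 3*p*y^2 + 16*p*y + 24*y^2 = (p - 8)*(p - 3*y)*(p + y)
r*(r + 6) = r^2 + 6*r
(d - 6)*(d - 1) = d^2 - 7*d + 6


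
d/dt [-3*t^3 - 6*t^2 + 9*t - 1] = -9*t^2 - 12*t + 9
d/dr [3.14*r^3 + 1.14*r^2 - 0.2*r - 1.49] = 9.42*r^2 + 2.28*r - 0.2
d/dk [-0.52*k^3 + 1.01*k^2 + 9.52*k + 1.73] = -1.56*k^2 + 2.02*k + 9.52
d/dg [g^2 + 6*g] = 2*g + 6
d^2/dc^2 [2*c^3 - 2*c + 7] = 12*c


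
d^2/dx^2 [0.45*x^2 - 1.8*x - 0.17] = 0.900000000000000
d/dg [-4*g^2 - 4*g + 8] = -8*g - 4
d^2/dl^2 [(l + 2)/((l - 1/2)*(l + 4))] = 8*(2*l^3 + 12*l^2 + 54*l + 71)/(8*l^6 + 84*l^5 + 246*l^4 + 7*l^3 - 492*l^2 + 336*l - 64)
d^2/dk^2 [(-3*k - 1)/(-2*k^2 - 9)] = 12*(2*k^3 + 2*k^2 - 27*k - 3)/(8*k^6 + 108*k^4 + 486*k^2 + 729)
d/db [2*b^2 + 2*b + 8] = 4*b + 2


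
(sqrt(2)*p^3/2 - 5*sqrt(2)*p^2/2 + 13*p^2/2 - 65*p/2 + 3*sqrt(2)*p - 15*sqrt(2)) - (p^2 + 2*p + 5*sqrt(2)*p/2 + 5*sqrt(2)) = sqrt(2)*p^3/2 - 5*sqrt(2)*p^2/2 + 11*p^2/2 - 69*p/2 + sqrt(2)*p/2 - 20*sqrt(2)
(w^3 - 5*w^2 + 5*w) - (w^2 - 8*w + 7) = w^3 - 6*w^2 + 13*w - 7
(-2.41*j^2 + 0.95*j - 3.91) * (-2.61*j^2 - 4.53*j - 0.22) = 6.2901*j^4 + 8.4378*j^3 + 6.4318*j^2 + 17.5033*j + 0.8602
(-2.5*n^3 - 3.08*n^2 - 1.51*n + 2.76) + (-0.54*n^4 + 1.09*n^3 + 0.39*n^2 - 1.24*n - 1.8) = -0.54*n^4 - 1.41*n^3 - 2.69*n^2 - 2.75*n + 0.96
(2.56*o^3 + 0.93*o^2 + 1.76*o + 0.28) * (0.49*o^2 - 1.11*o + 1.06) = 1.2544*o^5 - 2.3859*o^4 + 2.5437*o^3 - 0.8306*o^2 + 1.5548*o + 0.2968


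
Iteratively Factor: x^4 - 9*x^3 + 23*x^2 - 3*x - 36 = (x + 1)*(x^3 - 10*x^2 + 33*x - 36) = (x - 4)*(x + 1)*(x^2 - 6*x + 9) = (x - 4)*(x - 3)*(x + 1)*(x - 3)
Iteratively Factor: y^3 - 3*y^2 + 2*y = (y)*(y^2 - 3*y + 2) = y*(y - 2)*(y - 1)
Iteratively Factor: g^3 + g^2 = (g)*(g^2 + g) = g*(g + 1)*(g)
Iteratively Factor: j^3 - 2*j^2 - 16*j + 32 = (j + 4)*(j^2 - 6*j + 8) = (j - 4)*(j + 4)*(j - 2)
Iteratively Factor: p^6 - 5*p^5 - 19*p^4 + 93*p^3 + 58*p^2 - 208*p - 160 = (p - 4)*(p^5 - p^4 - 23*p^3 + p^2 + 62*p + 40) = (p - 4)*(p + 1)*(p^4 - 2*p^3 - 21*p^2 + 22*p + 40) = (p - 4)*(p + 1)*(p + 4)*(p^3 - 6*p^2 + 3*p + 10) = (p - 4)*(p + 1)^2*(p + 4)*(p^2 - 7*p + 10) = (p - 5)*(p - 4)*(p + 1)^2*(p + 4)*(p - 2)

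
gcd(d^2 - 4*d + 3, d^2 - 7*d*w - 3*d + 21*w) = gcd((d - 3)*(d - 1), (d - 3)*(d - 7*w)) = d - 3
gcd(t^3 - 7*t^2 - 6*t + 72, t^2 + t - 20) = t - 4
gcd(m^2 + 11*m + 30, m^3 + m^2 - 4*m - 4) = 1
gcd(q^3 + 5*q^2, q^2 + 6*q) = q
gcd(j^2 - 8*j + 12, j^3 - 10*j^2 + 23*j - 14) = j - 2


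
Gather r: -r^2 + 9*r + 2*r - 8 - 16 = -r^2 + 11*r - 24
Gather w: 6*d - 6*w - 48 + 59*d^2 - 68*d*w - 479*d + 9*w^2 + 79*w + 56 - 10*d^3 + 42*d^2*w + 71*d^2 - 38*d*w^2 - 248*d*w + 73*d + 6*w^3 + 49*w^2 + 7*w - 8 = -10*d^3 + 130*d^2 - 400*d + 6*w^3 + w^2*(58 - 38*d) + w*(42*d^2 - 316*d + 80)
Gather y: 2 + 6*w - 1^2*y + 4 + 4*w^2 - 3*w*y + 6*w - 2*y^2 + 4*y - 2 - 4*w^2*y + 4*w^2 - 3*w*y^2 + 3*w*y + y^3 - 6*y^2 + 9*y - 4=8*w^2 + 12*w + y^3 + y^2*(-3*w - 8) + y*(12 - 4*w^2)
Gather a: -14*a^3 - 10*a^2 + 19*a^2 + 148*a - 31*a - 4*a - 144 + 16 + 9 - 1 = -14*a^3 + 9*a^2 + 113*a - 120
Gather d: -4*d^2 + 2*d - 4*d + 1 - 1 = -4*d^2 - 2*d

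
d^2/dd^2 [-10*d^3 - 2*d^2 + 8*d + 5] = -60*d - 4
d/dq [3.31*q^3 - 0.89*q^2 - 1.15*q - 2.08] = 9.93*q^2 - 1.78*q - 1.15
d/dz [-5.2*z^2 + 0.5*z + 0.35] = 0.5 - 10.4*z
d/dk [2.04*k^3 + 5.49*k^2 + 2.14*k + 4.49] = 6.12*k^2 + 10.98*k + 2.14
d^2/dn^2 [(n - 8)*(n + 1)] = 2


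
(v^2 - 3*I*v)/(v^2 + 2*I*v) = (v - 3*I)/(v + 2*I)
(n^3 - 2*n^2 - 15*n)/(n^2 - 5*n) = n + 3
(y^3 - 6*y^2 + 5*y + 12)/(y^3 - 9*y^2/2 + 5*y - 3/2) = 2*(y^2 - 3*y - 4)/(2*y^2 - 3*y + 1)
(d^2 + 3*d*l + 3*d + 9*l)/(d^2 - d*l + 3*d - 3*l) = (d + 3*l)/(d - l)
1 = 1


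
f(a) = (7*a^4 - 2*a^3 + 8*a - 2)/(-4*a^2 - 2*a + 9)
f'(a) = (8*a + 2)*(7*a^4 - 2*a^3 + 8*a - 2)/(-4*a^2 - 2*a + 9)^2 + (28*a^3 - 6*a^2 + 8)/(-4*a^2 - 2*a + 9) = 2*(-28*a^5 - 17*a^4 + 130*a^3 - 11*a^2 - 8*a + 34)/(16*a^4 + 16*a^3 - 68*a^2 - 36*a + 81)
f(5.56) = -50.79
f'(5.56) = -18.08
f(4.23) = -29.87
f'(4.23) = -13.37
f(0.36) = 0.12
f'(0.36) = 1.17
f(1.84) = -9.79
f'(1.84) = 0.19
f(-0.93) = -0.35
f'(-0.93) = -2.41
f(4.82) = -38.38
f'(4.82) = -15.47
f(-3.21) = -30.30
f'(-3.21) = 10.17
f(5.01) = -41.38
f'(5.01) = -16.14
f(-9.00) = -159.30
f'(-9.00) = 32.79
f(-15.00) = -419.28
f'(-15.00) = 53.85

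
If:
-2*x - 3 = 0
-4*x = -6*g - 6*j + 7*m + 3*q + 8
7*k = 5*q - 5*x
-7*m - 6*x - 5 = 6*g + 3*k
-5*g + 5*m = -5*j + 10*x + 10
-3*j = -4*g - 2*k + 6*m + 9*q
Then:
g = 951/2572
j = -739/5144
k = 8895/5144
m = -2503/5144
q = 4737/5144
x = -3/2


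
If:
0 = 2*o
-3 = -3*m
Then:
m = 1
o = 0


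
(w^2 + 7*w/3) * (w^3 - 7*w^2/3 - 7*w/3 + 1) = w^5 - 70*w^3/9 - 40*w^2/9 + 7*w/3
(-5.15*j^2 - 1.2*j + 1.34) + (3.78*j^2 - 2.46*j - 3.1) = -1.37*j^2 - 3.66*j - 1.76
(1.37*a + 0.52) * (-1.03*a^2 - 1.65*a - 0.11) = -1.4111*a^3 - 2.7961*a^2 - 1.0087*a - 0.0572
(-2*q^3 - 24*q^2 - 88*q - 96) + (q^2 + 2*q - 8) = -2*q^3 - 23*q^2 - 86*q - 104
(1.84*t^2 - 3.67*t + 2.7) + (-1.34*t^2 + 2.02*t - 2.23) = 0.5*t^2 - 1.65*t + 0.47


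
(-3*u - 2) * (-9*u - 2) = 27*u^2 + 24*u + 4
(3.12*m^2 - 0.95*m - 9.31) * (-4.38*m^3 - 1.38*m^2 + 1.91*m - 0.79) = -13.6656*m^5 - 0.144600000000001*m^4 + 48.048*m^3 + 8.5685*m^2 - 17.0316*m + 7.3549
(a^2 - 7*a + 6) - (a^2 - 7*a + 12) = -6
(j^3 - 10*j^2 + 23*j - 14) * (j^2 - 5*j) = j^5 - 15*j^4 + 73*j^3 - 129*j^2 + 70*j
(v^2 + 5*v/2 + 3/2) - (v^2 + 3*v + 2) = -v/2 - 1/2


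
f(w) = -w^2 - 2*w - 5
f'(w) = -2*w - 2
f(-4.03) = -13.18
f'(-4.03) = 6.06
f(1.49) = -10.20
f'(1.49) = -4.98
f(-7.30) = -43.69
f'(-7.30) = 12.60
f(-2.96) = -7.84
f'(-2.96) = 3.92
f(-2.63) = -6.66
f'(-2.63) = 3.26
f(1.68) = -11.18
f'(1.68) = -5.36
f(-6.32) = -32.30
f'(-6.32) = 10.64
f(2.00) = -13.00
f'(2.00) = -6.00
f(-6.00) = -29.00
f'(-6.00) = 10.00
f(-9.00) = -68.00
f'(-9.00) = 16.00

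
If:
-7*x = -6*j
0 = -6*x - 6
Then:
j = -7/6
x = -1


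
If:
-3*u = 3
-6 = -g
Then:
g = 6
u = -1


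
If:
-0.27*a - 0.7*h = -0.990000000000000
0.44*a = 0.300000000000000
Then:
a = 0.68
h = 1.15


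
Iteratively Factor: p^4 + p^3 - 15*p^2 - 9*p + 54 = (p + 3)*(p^3 - 2*p^2 - 9*p + 18) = (p - 2)*(p + 3)*(p^2 - 9) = (p - 3)*(p - 2)*(p + 3)*(p + 3)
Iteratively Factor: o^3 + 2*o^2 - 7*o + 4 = (o - 1)*(o^2 + 3*o - 4) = (o - 1)^2*(o + 4)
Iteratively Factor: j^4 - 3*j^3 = (j)*(j^3 - 3*j^2) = j^2*(j^2 - 3*j) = j^3*(j - 3)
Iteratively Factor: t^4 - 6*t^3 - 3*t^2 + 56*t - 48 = (t - 4)*(t^3 - 2*t^2 - 11*t + 12) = (t - 4)^2*(t^2 + 2*t - 3) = (t - 4)^2*(t + 3)*(t - 1)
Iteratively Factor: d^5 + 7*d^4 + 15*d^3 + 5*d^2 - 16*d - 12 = (d + 1)*(d^4 + 6*d^3 + 9*d^2 - 4*d - 12) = (d + 1)*(d + 2)*(d^3 + 4*d^2 + d - 6) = (d - 1)*(d + 1)*(d + 2)*(d^2 + 5*d + 6) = (d - 1)*(d + 1)*(d + 2)*(d + 3)*(d + 2)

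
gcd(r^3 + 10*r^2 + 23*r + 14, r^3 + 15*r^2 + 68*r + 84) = r^2 + 9*r + 14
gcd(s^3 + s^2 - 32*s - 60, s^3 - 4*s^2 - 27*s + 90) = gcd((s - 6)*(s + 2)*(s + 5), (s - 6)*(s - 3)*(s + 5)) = s^2 - s - 30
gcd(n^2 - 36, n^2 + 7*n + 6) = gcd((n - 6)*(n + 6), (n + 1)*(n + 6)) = n + 6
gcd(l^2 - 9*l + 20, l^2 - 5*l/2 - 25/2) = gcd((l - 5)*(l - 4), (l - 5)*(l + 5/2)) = l - 5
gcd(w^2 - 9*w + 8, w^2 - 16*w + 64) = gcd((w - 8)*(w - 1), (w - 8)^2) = w - 8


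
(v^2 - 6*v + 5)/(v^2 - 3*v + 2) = (v - 5)/(v - 2)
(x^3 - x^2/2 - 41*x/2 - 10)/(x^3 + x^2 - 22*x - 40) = (x + 1/2)/(x + 2)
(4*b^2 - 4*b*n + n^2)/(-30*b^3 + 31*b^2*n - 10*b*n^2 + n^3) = (-2*b + n)/(15*b^2 - 8*b*n + n^2)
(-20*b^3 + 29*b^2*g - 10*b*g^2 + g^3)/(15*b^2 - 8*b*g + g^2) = (-4*b^2 + 5*b*g - g^2)/(3*b - g)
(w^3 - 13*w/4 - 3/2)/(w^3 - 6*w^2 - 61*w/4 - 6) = (w - 2)/(w - 8)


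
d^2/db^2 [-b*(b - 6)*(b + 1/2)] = 11 - 6*b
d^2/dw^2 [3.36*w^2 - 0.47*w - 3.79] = 6.72000000000000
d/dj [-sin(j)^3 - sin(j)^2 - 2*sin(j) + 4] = (-2*sin(j) + 3*cos(j)^2 - 5)*cos(j)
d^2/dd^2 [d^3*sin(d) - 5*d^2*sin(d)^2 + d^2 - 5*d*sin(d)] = -d^3*sin(d) + 6*d^2*cos(d) - 10*d^2*cos(2*d) + 11*d*sin(d) - 20*d*sin(2*d) - 10*cos(d) + 5*cos(2*d) - 3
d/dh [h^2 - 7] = 2*h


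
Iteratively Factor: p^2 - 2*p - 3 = (p + 1)*(p - 3)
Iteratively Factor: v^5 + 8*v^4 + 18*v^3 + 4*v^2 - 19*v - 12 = (v + 1)*(v^4 + 7*v^3 + 11*v^2 - 7*v - 12) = (v + 1)^2*(v^3 + 6*v^2 + 5*v - 12) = (v - 1)*(v + 1)^2*(v^2 + 7*v + 12) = (v - 1)*(v + 1)^2*(v + 4)*(v + 3)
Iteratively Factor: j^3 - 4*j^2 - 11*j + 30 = (j - 5)*(j^2 + j - 6) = (j - 5)*(j - 2)*(j + 3)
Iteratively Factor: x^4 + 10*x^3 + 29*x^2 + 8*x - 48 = (x + 4)*(x^3 + 6*x^2 + 5*x - 12) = (x - 1)*(x + 4)*(x^2 + 7*x + 12) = (x - 1)*(x + 4)^2*(x + 3)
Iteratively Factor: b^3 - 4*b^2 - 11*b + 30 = (b - 2)*(b^2 - 2*b - 15) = (b - 2)*(b + 3)*(b - 5)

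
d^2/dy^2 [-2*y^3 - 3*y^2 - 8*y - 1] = -12*y - 6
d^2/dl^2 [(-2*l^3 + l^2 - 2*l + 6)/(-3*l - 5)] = 2*(18*l^3 + 90*l^2 + 150*l - 109)/(27*l^3 + 135*l^2 + 225*l + 125)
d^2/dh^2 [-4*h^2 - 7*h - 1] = -8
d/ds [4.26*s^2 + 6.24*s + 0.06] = 8.52*s + 6.24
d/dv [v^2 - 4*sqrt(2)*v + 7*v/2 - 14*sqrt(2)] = 2*v - 4*sqrt(2) + 7/2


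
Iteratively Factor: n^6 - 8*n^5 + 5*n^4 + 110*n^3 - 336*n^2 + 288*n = (n - 3)*(n^5 - 5*n^4 - 10*n^3 + 80*n^2 - 96*n) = (n - 3)*(n + 4)*(n^4 - 9*n^3 + 26*n^2 - 24*n) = (n - 3)^2*(n + 4)*(n^3 - 6*n^2 + 8*n) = n*(n - 3)^2*(n + 4)*(n^2 - 6*n + 8) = n*(n - 4)*(n - 3)^2*(n + 4)*(n - 2)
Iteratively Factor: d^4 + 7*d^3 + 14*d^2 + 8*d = (d + 1)*(d^3 + 6*d^2 + 8*d) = d*(d + 1)*(d^2 + 6*d + 8) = d*(d + 1)*(d + 2)*(d + 4)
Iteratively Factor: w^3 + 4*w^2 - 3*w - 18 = (w + 3)*(w^2 + w - 6) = (w - 2)*(w + 3)*(w + 3)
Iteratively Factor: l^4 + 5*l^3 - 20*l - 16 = (l + 2)*(l^3 + 3*l^2 - 6*l - 8) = (l + 2)*(l + 4)*(l^2 - l - 2) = (l + 1)*(l + 2)*(l + 4)*(l - 2)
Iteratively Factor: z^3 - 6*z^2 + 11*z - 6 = (z - 1)*(z^2 - 5*z + 6) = (z - 2)*(z - 1)*(z - 3)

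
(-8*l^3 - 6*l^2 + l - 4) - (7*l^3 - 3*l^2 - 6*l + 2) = -15*l^3 - 3*l^2 + 7*l - 6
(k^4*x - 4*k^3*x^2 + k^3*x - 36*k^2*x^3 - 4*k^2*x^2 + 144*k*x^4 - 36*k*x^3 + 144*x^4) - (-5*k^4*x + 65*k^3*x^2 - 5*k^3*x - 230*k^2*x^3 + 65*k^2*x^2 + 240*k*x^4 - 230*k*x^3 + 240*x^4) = 6*k^4*x - 69*k^3*x^2 + 6*k^3*x + 194*k^2*x^3 - 69*k^2*x^2 - 96*k*x^4 + 194*k*x^3 - 96*x^4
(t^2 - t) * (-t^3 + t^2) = -t^5 + 2*t^4 - t^3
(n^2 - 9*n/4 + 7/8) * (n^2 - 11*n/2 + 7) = n^4 - 31*n^3/4 + 81*n^2/4 - 329*n/16 + 49/8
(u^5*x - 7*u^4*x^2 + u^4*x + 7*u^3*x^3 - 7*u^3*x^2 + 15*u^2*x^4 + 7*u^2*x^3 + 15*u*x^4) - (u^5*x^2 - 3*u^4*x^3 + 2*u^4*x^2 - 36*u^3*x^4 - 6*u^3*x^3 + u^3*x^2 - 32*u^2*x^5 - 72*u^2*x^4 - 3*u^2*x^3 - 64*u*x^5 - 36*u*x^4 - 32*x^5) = -u^5*x^2 + u^5*x + 3*u^4*x^3 - 9*u^4*x^2 + u^4*x + 36*u^3*x^4 + 13*u^3*x^3 - 8*u^3*x^2 + 32*u^2*x^5 + 87*u^2*x^4 + 10*u^2*x^3 + 64*u*x^5 + 51*u*x^4 + 32*x^5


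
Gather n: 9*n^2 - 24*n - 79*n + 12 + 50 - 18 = 9*n^2 - 103*n + 44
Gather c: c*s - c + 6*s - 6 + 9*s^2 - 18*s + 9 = c*(s - 1) + 9*s^2 - 12*s + 3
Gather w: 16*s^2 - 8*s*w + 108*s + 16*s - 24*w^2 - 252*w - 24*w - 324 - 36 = 16*s^2 + 124*s - 24*w^2 + w*(-8*s - 276) - 360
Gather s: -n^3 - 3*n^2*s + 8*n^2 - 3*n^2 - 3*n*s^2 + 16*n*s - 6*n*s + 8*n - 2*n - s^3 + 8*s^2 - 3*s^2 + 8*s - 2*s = -n^3 + 5*n^2 + 6*n - s^3 + s^2*(5 - 3*n) + s*(-3*n^2 + 10*n + 6)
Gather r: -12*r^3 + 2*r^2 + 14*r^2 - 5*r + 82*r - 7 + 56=-12*r^3 + 16*r^2 + 77*r + 49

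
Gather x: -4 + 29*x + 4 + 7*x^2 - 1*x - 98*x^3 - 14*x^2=-98*x^3 - 7*x^2 + 28*x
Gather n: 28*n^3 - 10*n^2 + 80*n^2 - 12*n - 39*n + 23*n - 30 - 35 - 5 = 28*n^3 + 70*n^2 - 28*n - 70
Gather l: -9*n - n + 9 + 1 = 10 - 10*n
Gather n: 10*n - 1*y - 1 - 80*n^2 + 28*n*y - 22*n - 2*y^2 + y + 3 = -80*n^2 + n*(28*y - 12) - 2*y^2 + 2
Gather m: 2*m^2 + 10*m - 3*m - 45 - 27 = 2*m^2 + 7*m - 72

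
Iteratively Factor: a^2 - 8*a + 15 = (a - 5)*(a - 3)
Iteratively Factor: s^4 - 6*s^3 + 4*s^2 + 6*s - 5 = (s - 5)*(s^3 - s^2 - s + 1) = (s - 5)*(s - 1)*(s^2 - 1) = (s - 5)*(s - 1)*(s + 1)*(s - 1)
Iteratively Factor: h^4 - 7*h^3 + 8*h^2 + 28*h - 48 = (h - 2)*(h^3 - 5*h^2 - 2*h + 24) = (h - 2)*(h + 2)*(h^2 - 7*h + 12) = (h - 3)*(h - 2)*(h + 2)*(h - 4)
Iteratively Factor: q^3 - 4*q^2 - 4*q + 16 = (q - 4)*(q^2 - 4) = (q - 4)*(q + 2)*(q - 2)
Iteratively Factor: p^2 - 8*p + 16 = (p - 4)*(p - 4)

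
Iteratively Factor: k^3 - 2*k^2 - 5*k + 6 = (k - 3)*(k^2 + k - 2) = (k - 3)*(k - 1)*(k + 2)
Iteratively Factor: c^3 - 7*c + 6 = (c - 1)*(c^2 + c - 6) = (c - 1)*(c + 3)*(c - 2)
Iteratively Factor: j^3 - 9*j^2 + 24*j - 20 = (j - 2)*(j^2 - 7*j + 10) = (j - 2)^2*(j - 5)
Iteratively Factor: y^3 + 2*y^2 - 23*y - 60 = (y + 4)*(y^2 - 2*y - 15) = (y + 3)*(y + 4)*(y - 5)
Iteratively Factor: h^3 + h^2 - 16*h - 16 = (h + 1)*(h^2 - 16) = (h - 4)*(h + 1)*(h + 4)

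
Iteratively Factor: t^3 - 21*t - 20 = (t - 5)*(t^2 + 5*t + 4) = (t - 5)*(t + 4)*(t + 1)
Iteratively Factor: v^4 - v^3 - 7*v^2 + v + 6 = (v - 3)*(v^3 + 2*v^2 - v - 2) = (v - 3)*(v + 1)*(v^2 + v - 2) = (v - 3)*(v - 1)*(v + 1)*(v + 2)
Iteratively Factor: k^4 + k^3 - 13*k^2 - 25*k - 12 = (k + 1)*(k^3 - 13*k - 12) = (k + 1)*(k + 3)*(k^2 - 3*k - 4) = (k + 1)^2*(k + 3)*(k - 4)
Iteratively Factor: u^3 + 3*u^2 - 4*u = (u - 1)*(u^2 + 4*u) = u*(u - 1)*(u + 4)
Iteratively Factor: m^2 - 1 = (m + 1)*(m - 1)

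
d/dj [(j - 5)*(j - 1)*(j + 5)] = 3*j^2 - 2*j - 25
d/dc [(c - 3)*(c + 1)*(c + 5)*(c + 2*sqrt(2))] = 4*c^3 + 6*sqrt(2)*c^2 + 9*c^2 - 26*c + 12*sqrt(2)*c - 26*sqrt(2) - 15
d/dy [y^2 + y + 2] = 2*y + 1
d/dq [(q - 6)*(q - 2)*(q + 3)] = 3*q^2 - 10*q - 12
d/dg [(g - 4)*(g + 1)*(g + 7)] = 3*g^2 + 8*g - 25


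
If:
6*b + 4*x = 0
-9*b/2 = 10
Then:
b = -20/9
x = 10/3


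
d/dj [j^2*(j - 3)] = 3*j*(j - 2)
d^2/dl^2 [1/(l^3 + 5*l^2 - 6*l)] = 2*(-l*(3*l + 5)*(l^2 + 5*l - 6) + (3*l^2 + 10*l - 6)^2)/(l^3*(l^2 + 5*l - 6)^3)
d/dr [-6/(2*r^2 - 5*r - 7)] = 6*(4*r - 5)/(-2*r^2 + 5*r + 7)^2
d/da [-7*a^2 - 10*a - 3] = -14*a - 10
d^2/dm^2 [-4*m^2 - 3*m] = -8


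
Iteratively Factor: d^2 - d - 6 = (d + 2)*(d - 3)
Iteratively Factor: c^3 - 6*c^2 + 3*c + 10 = (c - 2)*(c^2 - 4*c - 5) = (c - 5)*(c - 2)*(c + 1)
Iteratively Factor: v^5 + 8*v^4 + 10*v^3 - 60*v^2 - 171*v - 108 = (v + 3)*(v^4 + 5*v^3 - 5*v^2 - 45*v - 36) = (v + 3)^2*(v^3 + 2*v^2 - 11*v - 12) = (v - 3)*(v + 3)^2*(v^2 + 5*v + 4) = (v - 3)*(v + 1)*(v + 3)^2*(v + 4)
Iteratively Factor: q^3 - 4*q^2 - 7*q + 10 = (q + 2)*(q^2 - 6*q + 5) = (q - 5)*(q + 2)*(q - 1)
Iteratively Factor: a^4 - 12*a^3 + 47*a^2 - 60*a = (a - 3)*(a^3 - 9*a^2 + 20*a) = (a - 4)*(a - 3)*(a^2 - 5*a) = a*(a - 4)*(a - 3)*(a - 5)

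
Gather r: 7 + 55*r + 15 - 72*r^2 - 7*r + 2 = -72*r^2 + 48*r + 24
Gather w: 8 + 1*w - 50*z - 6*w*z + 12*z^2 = w*(1 - 6*z) + 12*z^2 - 50*z + 8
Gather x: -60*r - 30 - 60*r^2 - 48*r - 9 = -60*r^2 - 108*r - 39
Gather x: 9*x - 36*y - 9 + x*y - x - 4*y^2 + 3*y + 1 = x*(y + 8) - 4*y^2 - 33*y - 8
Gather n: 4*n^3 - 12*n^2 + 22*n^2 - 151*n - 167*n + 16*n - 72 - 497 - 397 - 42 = 4*n^3 + 10*n^2 - 302*n - 1008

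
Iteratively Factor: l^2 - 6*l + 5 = (l - 1)*(l - 5)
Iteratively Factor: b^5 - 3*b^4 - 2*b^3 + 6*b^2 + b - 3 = (b + 1)*(b^4 - 4*b^3 + 2*b^2 + 4*b - 3) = (b - 3)*(b + 1)*(b^3 - b^2 - b + 1) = (b - 3)*(b - 1)*(b + 1)*(b^2 - 1) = (b - 3)*(b - 1)*(b + 1)^2*(b - 1)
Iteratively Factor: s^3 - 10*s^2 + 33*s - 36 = (s - 3)*(s^2 - 7*s + 12) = (s - 4)*(s - 3)*(s - 3)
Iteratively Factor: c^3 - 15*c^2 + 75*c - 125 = (c - 5)*(c^2 - 10*c + 25) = (c - 5)^2*(c - 5)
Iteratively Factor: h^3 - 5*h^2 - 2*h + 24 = (h + 2)*(h^2 - 7*h + 12) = (h - 4)*(h + 2)*(h - 3)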